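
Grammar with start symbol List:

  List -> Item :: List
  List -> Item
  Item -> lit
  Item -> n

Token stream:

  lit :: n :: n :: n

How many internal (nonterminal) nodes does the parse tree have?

8

[List [Item lit] :: [List [Item n] :: [List [Item n] :: [List [Item n]]]]]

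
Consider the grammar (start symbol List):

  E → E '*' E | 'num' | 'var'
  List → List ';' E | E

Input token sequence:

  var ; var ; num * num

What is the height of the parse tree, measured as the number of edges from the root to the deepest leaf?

4

[List [List [List [E var]] ; [E var]] ; [E [E num] * [E num]]]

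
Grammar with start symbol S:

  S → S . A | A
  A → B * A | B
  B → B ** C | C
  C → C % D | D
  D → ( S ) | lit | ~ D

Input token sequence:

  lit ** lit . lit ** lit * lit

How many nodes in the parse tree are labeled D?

[S [S [A [B [B [C [D lit]]] ** [C [D lit]]]]] . [A [B [B [C [D lit]]] ** [C [D lit]]] * [A [B [C [D lit]]]]]]

5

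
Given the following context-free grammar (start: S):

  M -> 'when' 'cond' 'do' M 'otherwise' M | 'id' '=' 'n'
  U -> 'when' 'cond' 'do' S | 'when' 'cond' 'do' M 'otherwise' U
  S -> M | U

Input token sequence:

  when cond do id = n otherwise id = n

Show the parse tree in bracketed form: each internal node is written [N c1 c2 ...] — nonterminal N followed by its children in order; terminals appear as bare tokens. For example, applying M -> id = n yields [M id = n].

[S [M when cond do [M id = n] otherwise [M id = n]]]

S
M
when cond do M otherwise M
when cond do id = n otherwise M
when cond do id = n otherwise id = n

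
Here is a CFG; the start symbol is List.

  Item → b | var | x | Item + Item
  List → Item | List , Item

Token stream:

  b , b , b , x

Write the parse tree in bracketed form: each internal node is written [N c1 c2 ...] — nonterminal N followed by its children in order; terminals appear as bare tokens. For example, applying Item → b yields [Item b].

[List [List [List [List [Item b]] , [Item b]] , [Item b]] , [Item x]]

List
List , Item
List , Item , Item
List , Item , Item , Item
Item , Item , Item , Item
b , Item , Item , Item
b , b , Item , Item
b , b , b , Item
b , b , b , x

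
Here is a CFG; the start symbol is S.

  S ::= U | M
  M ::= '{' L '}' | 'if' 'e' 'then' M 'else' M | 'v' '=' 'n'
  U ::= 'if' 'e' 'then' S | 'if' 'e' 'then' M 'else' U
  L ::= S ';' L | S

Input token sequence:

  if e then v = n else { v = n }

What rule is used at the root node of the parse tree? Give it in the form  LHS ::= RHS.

S ::= M

[S [M if e then [M v = n] else [M { [L [S [M v = n]]] }]]]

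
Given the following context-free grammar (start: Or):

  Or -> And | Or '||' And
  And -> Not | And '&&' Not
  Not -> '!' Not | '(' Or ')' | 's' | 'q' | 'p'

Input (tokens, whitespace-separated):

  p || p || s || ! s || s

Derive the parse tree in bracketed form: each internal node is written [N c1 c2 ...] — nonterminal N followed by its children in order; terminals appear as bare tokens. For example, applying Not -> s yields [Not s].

[Or [Or [Or [Or [Or [And [Not p]]] || [And [Not p]]] || [And [Not s]]] || [And [Not ! [Not s]]]] || [And [Not s]]]

Or
Or || And
Or || And || And
Or || And || And || And
Or || And || And || And || And
And || And || And || And || And
Not || And || And || And || And
p || And || And || And || And
p || Not || And || And || And
p || p || And || And || And
p || p || Not || And || And
p || p || s || And || And
p || p || s || Not || And
p || p || s || ! Not || And
p || p || s || ! s || And
p || p || s || ! s || Not
p || p || s || ! s || s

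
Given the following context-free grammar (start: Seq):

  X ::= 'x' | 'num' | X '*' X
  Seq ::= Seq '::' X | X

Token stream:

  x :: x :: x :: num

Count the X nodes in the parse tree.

4

[Seq [Seq [Seq [Seq [X x]] :: [X x]] :: [X x]] :: [X num]]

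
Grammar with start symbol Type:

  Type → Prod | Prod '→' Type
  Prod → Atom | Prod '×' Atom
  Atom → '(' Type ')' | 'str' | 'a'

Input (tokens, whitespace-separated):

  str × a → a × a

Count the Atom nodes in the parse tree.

[Type [Prod [Prod [Atom str]] × [Atom a]] → [Type [Prod [Prod [Atom a]] × [Atom a]]]]

4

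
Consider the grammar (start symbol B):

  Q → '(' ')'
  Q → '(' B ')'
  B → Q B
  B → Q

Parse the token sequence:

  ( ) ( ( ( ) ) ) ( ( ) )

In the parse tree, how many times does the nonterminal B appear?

6

[B [Q ( )] [B [Q ( [B [Q ( [B [Q ( )]] )]] )] [B [Q ( [B [Q ( )]] )]]]]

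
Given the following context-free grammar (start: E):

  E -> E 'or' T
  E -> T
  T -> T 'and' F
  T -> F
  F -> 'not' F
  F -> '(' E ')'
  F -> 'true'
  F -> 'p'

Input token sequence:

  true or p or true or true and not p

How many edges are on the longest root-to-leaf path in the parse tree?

6

[E [E [E [E [T [F true]]] or [T [F p]]] or [T [F true]]] or [T [T [F true]] and [F not [F p]]]]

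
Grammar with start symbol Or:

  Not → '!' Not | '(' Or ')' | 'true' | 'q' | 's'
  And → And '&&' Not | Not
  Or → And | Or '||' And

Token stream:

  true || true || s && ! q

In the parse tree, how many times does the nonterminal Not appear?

[Or [Or [Or [And [Not true]]] || [And [Not true]]] || [And [And [Not s]] && [Not ! [Not q]]]]

5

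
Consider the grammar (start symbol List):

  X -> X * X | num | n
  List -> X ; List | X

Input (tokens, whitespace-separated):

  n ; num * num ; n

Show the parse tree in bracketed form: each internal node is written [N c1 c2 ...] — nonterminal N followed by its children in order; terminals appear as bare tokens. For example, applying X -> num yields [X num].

[List [X n] ; [List [X [X num] * [X num]] ; [List [X n]]]]

List
X ; List
n ; List
n ; X ; List
n ; X * X ; List
n ; num * X ; List
n ; num * num ; List
n ; num * num ; X
n ; num * num ; n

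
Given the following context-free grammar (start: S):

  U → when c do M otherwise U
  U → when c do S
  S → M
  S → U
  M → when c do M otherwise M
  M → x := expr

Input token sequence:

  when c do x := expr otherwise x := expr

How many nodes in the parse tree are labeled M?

3

[S [M when c do [M x := expr] otherwise [M x := expr]]]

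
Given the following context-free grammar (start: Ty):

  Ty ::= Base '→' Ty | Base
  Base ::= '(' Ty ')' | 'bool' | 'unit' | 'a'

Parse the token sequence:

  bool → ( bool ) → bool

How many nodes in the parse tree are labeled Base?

[Ty [Base bool] → [Ty [Base ( [Ty [Base bool]] )] → [Ty [Base bool]]]]

4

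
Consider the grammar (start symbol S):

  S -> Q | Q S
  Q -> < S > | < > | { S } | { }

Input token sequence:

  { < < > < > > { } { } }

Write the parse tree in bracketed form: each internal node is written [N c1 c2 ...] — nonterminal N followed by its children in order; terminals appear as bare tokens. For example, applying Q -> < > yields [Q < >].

[S [Q { [S [Q < [S [Q < >] [S [Q < >]]] >] [S [Q { }] [S [Q { }]]]] }]]

S
Q
{ S }
{ Q S }
{ < S > S }
{ < Q S > S }
{ < < > S > S }
{ < < > Q > S }
{ < < > < > > S }
{ < < > < > > Q S }
{ < < > < > > { } S }
{ < < > < > > { } Q }
{ < < > < > > { } { } }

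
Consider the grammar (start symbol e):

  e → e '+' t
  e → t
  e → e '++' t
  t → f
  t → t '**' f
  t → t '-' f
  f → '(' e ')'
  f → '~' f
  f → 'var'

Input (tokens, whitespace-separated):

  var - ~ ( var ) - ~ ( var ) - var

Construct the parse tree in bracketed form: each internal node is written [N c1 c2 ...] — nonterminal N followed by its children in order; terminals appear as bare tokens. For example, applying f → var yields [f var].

[e [t [t [t [t [f var]] - [f ~ [f ( [e [t [f var]]] )]]] - [f ~ [f ( [e [t [f var]]] )]]] - [f var]]]

e
t
t - f
t - f - f
t - f - f - f
f - f - f - f
var - f - f - f
var - ~ f - f - f
var - ~ ( e ) - f - f
var - ~ ( t ) - f - f
var - ~ ( f ) - f - f
var - ~ ( var ) - f - f
var - ~ ( var ) - ~ f - f
var - ~ ( var ) - ~ ( e ) - f
var - ~ ( var ) - ~ ( t ) - f
var - ~ ( var ) - ~ ( f ) - f
var - ~ ( var ) - ~ ( var ) - f
var - ~ ( var ) - ~ ( var ) - var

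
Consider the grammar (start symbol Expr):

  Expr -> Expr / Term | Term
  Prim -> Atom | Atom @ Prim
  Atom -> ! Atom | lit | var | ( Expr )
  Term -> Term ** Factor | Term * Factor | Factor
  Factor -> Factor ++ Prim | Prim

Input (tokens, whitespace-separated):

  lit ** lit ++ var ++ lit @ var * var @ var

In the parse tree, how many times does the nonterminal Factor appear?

5

[Expr [Term [Term [Term [Factor [Prim [Atom lit]]]] ** [Factor [Factor [Factor [Prim [Atom lit]]] ++ [Prim [Atom var]]] ++ [Prim [Atom lit] @ [Prim [Atom var]]]]] * [Factor [Prim [Atom var] @ [Prim [Atom var]]]]]]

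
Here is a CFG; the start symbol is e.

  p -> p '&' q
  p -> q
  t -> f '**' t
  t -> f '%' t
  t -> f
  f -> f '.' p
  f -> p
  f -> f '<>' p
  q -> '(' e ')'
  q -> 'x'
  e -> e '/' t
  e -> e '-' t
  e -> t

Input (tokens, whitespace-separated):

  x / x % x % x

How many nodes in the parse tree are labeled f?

[e [e [t [f [p [q x]]]]] / [t [f [p [q x]]] % [t [f [p [q x]]] % [t [f [p [q x]]]]]]]

4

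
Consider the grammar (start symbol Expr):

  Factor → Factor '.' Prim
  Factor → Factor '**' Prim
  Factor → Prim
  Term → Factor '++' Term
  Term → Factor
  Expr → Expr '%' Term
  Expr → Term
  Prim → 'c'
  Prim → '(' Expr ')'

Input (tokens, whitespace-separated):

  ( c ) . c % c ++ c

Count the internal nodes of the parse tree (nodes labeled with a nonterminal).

17

[Expr [Expr [Term [Factor [Factor [Prim ( [Expr [Term [Factor [Prim c]]]] )]] . [Prim c]]]] % [Term [Factor [Prim c]] ++ [Term [Factor [Prim c]]]]]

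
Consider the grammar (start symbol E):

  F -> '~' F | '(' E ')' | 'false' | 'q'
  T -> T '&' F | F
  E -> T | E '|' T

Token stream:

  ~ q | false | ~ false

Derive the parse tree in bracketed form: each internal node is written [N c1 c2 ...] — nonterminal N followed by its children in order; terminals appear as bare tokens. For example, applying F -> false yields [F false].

[E [E [E [T [F ~ [F q]]]] | [T [F false]]] | [T [F ~ [F false]]]]

E
E | T
E | T | T
T | T | T
F | T | T
~ F | T | T
~ q | T | T
~ q | F | T
~ q | false | T
~ q | false | F
~ q | false | ~ F
~ q | false | ~ false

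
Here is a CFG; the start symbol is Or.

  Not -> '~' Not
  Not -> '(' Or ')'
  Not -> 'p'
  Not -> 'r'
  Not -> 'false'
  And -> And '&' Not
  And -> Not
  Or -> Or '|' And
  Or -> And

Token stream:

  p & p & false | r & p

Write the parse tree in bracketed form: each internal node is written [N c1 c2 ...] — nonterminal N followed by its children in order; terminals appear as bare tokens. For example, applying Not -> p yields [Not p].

[Or [Or [And [And [And [Not p]] & [Not p]] & [Not false]]] | [And [And [Not r]] & [Not p]]]

Or
Or | And
And | And
And & Not | And
And & Not & Not | And
Not & Not & Not | And
p & Not & Not | And
p & p & Not | And
p & p & false | And
p & p & false | And & Not
p & p & false | Not & Not
p & p & false | r & Not
p & p & false | r & p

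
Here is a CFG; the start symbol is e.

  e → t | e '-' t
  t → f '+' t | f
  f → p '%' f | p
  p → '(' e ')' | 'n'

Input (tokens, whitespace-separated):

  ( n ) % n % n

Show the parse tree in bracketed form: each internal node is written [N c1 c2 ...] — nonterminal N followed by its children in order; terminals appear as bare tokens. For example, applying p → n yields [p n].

e
t
f
p % f
( e ) % f
( t ) % f
( f ) % f
( p ) % f
( n ) % f
( n ) % p % f
( n ) % n % f
( n ) % n % p
( n ) % n % n

[e [t [f [p ( [e [t [f [p n]]]] )] % [f [p n] % [f [p n]]]]]]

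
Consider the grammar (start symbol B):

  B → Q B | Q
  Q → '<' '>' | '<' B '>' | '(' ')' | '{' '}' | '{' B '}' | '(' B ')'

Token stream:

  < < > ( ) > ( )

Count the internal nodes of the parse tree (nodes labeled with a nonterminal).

8

[B [Q < [B [Q < >] [B [Q ( )]]] >] [B [Q ( )]]]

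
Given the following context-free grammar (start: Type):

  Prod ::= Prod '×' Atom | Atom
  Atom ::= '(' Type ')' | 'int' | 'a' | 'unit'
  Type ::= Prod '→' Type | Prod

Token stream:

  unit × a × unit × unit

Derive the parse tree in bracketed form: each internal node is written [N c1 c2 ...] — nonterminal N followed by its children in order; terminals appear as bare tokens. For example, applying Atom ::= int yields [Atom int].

Type
Prod
Prod × Atom
Prod × Atom × Atom
Prod × Atom × Atom × Atom
Atom × Atom × Atom × Atom
unit × Atom × Atom × Atom
unit × a × Atom × Atom
unit × a × unit × Atom
unit × a × unit × unit

[Type [Prod [Prod [Prod [Prod [Atom unit]] × [Atom a]] × [Atom unit]] × [Atom unit]]]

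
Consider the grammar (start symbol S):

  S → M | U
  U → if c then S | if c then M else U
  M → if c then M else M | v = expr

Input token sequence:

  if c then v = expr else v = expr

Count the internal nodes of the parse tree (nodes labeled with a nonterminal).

[S [M if c then [M v = expr] else [M v = expr]]]

4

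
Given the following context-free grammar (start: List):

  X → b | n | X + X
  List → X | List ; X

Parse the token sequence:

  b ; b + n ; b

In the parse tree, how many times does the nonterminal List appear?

[List [List [List [X b]] ; [X [X b] + [X n]]] ; [X b]]

3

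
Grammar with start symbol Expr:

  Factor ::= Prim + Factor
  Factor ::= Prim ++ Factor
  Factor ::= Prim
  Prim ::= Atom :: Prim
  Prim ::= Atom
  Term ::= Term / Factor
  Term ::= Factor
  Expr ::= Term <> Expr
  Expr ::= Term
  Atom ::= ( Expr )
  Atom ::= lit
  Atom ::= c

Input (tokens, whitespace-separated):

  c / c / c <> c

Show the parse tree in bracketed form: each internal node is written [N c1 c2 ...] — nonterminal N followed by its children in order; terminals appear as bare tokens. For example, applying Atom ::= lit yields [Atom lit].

[Expr [Term [Term [Term [Factor [Prim [Atom c]]]] / [Factor [Prim [Atom c]]]] / [Factor [Prim [Atom c]]]] <> [Expr [Term [Factor [Prim [Atom c]]]]]]

Expr
Term <> Expr
Term / Factor <> Expr
Term / Factor / Factor <> Expr
Factor / Factor / Factor <> Expr
Prim / Factor / Factor <> Expr
Atom / Factor / Factor <> Expr
c / Factor / Factor <> Expr
c / Prim / Factor <> Expr
c / Atom / Factor <> Expr
c / c / Factor <> Expr
c / c / Prim <> Expr
c / c / Atom <> Expr
c / c / c <> Expr
c / c / c <> Term
c / c / c <> Factor
c / c / c <> Prim
c / c / c <> Atom
c / c / c <> c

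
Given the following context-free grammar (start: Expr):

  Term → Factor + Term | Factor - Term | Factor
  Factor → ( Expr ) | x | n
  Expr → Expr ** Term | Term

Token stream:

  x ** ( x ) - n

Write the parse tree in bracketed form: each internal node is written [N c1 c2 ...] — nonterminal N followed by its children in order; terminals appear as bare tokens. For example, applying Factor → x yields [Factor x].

[Expr [Expr [Term [Factor x]]] ** [Term [Factor ( [Expr [Term [Factor x]]] )] - [Term [Factor n]]]]

Expr
Expr ** Term
Term ** Term
Factor ** Term
x ** Term
x ** Factor - Term
x ** ( Expr ) - Term
x ** ( Term ) - Term
x ** ( Factor ) - Term
x ** ( x ) - Term
x ** ( x ) - Factor
x ** ( x ) - n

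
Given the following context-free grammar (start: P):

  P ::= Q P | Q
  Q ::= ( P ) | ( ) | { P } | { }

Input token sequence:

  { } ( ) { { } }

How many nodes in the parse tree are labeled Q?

4

[P [Q { }] [P [Q ( )] [P [Q { [P [Q { }]] }]]]]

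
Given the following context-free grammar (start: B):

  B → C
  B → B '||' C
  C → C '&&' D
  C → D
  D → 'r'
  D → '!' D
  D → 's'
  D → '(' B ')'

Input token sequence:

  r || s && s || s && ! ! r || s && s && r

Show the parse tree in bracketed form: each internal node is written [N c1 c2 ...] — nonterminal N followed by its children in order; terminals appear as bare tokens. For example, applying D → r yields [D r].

[B [B [B [B [C [D r]]] || [C [C [D s]] && [D s]]] || [C [C [D s]] && [D ! [D ! [D r]]]]] || [C [C [C [D s]] && [D s]] && [D r]]]

B
B || C
B || C || C
B || C || C || C
C || C || C || C
D || C || C || C
r || C || C || C
r || C && D || C || C
r || D && D || C || C
r || s && D || C || C
r || s && s || C || C
r || s && s || C && D || C
r || s && s || D && D || C
r || s && s || s && D || C
r || s && s || s && ! D || C
r || s && s || s && ! ! D || C
r || s && s || s && ! ! r || C
r || s && s || s && ! ! r || C && D
r || s && s || s && ! ! r || C && D && D
r || s && s || s && ! ! r || D && D && D
r || s && s || s && ! ! r || s && D && D
r || s && s || s && ! ! r || s && s && D
r || s && s || s && ! ! r || s && s && r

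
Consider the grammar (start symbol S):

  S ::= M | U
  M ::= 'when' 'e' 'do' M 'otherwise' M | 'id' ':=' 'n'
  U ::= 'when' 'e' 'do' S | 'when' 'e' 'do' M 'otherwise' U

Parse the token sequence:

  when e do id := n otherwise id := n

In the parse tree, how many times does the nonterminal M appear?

3

[S [M when e do [M id := n] otherwise [M id := n]]]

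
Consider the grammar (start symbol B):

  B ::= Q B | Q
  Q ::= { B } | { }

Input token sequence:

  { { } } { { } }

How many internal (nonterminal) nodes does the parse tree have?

8

[B [Q { [B [Q { }]] }] [B [Q { [B [Q { }]] }]]]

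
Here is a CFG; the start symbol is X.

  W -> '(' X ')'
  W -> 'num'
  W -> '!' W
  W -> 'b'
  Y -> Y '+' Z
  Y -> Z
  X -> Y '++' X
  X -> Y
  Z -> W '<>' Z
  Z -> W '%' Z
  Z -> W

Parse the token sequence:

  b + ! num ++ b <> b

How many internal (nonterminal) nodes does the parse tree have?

14

[X [Y [Y [Z [W b]]] + [Z [W ! [W num]]]] ++ [X [Y [Z [W b] <> [Z [W b]]]]]]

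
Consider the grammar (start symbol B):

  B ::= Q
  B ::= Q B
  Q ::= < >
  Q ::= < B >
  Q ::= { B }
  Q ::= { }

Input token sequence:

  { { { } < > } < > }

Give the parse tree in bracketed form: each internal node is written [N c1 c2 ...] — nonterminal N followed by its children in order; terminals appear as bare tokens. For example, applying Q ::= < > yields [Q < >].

[B [Q { [B [Q { [B [Q { }] [B [Q < >]]] }] [B [Q < >]]] }]]

B
Q
{ B }
{ Q B }
{ { B } B }
{ { Q B } B }
{ { { } B } B }
{ { { } Q } B }
{ { { } < > } B }
{ { { } < > } Q }
{ { { } < > } < > }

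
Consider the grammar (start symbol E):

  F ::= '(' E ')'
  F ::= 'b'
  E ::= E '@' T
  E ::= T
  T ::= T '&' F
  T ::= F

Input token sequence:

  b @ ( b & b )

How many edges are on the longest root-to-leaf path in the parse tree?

[E [E [T [F b]]] @ [T [F ( [E [T [T [F b]] & [F b]]] )]]]

7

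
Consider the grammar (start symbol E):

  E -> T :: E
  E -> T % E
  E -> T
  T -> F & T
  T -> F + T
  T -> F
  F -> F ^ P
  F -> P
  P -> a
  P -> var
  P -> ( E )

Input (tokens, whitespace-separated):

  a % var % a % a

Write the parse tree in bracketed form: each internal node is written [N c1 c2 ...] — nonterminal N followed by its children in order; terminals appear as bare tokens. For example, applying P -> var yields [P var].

E
T % E
F % E
P % E
a % E
a % T % E
a % F % E
a % P % E
a % var % E
a % var % T % E
a % var % F % E
a % var % P % E
a % var % a % E
a % var % a % T
a % var % a % F
a % var % a % P
a % var % a % a

[E [T [F [P a]]] % [E [T [F [P var]]] % [E [T [F [P a]]] % [E [T [F [P a]]]]]]]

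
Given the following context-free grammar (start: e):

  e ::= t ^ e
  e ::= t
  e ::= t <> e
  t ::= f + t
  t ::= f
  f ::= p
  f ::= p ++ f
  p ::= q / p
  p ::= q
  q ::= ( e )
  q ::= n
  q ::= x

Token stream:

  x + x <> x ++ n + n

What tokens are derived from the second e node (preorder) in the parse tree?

x ++ n + n

[e [t [f [p [q x]]] + [t [f [p [q x]]]]] <> [e [t [f [p [q x]] ++ [f [p [q n]]]] + [t [f [p [q n]]]]]]]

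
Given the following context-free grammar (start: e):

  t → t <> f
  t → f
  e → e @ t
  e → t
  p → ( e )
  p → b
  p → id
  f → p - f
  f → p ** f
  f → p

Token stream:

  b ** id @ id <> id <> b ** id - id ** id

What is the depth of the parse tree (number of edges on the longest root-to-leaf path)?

[e [e [t [f [p b] ** [f [p id]]]]] @ [t [t [t [f [p id]]] <> [f [p id]]] <> [f [p b] ** [f [p id] - [f [p id] ** [f [p id]]]]]]]

7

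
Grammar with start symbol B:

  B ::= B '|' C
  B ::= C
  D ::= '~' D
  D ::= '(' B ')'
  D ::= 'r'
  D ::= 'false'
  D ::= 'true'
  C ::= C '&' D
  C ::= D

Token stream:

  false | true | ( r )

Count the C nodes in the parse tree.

[B [B [B [C [D false]]] | [C [D true]]] | [C [D ( [B [C [D r]]] )]]]

4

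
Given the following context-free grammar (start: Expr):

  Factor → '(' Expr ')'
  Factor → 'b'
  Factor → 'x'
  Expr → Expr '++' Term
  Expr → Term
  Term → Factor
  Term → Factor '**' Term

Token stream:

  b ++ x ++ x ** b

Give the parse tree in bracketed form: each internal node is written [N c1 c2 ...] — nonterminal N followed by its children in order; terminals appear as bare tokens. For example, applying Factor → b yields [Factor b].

Expr
Expr ++ Term
Expr ++ Term ++ Term
Term ++ Term ++ Term
Factor ++ Term ++ Term
b ++ Term ++ Term
b ++ Factor ++ Term
b ++ x ++ Term
b ++ x ++ Factor ** Term
b ++ x ++ x ** Term
b ++ x ++ x ** Factor
b ++ x ++ x ** b

[Expr [Expr [Expr [Term [Factor b]]] ++ [Term [Factor x]]] ++ [Term [Factor x] ** [Term [Factor b]]]]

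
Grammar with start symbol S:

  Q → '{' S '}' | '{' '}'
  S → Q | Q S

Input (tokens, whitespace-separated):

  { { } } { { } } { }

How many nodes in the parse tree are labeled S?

[S [Q { [S [Q { }]] }] [S [Q { [S [Q { }]] }] [S [Q { }]]]]

5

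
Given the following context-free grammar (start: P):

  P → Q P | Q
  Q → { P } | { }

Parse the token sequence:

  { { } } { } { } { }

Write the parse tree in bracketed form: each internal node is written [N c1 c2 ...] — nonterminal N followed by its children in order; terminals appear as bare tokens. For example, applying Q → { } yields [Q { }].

P
Q P
{ P } P
{ Q } P
{ { } } P
{ { } } Q P
{ { } } { } P
{ { } } { } Q P
{ { } } { } { } P
{ { } } { } { } Q
{ { } } { } { } { }

[P [Q { [P [Q { }]] }] [P [Q { }] [P [Q { }] [P [Q { }]]]]]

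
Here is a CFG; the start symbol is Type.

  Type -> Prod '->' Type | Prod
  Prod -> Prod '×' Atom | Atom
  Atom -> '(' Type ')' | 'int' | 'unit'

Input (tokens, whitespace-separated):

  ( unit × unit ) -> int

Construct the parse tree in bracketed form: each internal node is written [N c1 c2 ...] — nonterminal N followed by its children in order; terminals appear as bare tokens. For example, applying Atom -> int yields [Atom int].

[Type [Prod [Atom ( [Type [Prod [Prod [Atom unit]] × [Atom unit]]] )]] -> [Type [Prod [Atom int]]]]

Type
Prod -> Type
Atom -> Type
( Type ) -> Type
( Prod ) -> Type
( Prod × Atom ) -> Type
( Atom × Atom ) -> Type
( unit × Atom ) -> Type
( unit × unit ) -> Type
( unit × unit ) -> Prod
( unit × unit ) -> Atom
( unit × unit ) -> int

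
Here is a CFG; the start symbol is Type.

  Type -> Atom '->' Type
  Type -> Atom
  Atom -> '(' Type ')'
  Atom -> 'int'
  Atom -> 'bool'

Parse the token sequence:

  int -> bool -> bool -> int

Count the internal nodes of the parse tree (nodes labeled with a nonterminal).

[Type [Atom int] -> [Type [Atom bool] -> [Type [Atom bool] -> [Type [Atom int]]]]]

8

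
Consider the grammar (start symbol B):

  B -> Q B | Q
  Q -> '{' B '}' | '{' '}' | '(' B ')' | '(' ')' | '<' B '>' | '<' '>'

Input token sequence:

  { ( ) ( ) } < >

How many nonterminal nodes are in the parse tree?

[B [Q { [B [Q ( )] [B [Q ( )]]] }] [B [Q < >]]]

8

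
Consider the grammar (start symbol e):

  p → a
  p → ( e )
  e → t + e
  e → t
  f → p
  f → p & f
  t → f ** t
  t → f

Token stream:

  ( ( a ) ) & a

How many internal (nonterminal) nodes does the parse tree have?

[e [t [f [p ( [e [t [f [p ( [e [t [f [p a]]]] )]]]] )] & [f [p a]]]]]

14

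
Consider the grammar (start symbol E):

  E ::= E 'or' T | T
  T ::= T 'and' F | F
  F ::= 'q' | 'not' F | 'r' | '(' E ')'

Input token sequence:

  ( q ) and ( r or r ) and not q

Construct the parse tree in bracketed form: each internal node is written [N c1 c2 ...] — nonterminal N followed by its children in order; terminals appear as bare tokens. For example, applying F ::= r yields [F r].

[E [T [T [T [F ( [E [T [F q]]] )]] and [F ( [E [E [T [F r]]] or [T [F r]]] )]] and [F not [F q]]]]

E
T
T and F
T and F and F
F and F and F
( E ) and F and F
( T ) and F and F
( F ) and F and F
( q ) and F and F
( q ) and ( E ) and F
( q ) and ( E or T ) and F
( q ) and ( T or T ) and F
( q ) and ( F or T ) and F
( q ) and ( r or T ) and F
( q ) and ( r or F ) and F
( q ) and ( r or r ) and F
( q ) and ( r or r ) and not F
( q ) and ( r or r ) and not q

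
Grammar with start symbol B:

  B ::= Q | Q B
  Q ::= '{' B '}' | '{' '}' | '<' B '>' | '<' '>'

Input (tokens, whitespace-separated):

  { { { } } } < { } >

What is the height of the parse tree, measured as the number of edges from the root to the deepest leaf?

6

[B [Q { [B [Q { [B [Q { }]] }]] }] [B [Q < [B [Q { }]] >]]]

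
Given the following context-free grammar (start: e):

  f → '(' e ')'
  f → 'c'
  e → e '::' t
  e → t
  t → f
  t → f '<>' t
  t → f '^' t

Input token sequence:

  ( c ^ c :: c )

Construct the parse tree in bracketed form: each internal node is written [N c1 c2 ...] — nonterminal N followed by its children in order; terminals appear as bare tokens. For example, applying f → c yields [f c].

[e [t [f ( [e [e [t [f c] ^ [t [f c]]]] :: [t [f c]]] )]]]

e
t
f
( e )
( e :: t )
( t :: t )
( f ^ t :: t )
( c ^ t :: t )
( c ^ f :: t )
( c ^ c :: t )
( c ^ c :: f )
( c ^ c :: c )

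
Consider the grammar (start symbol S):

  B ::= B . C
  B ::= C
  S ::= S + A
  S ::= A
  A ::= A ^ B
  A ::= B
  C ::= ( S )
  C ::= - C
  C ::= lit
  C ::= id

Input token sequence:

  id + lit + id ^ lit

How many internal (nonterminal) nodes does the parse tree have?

15

[S [S [S [A [B [C id]]]] + [A [B [C lit]]]] + [A [A [B [C id]]] ^ [B [C lit]]]]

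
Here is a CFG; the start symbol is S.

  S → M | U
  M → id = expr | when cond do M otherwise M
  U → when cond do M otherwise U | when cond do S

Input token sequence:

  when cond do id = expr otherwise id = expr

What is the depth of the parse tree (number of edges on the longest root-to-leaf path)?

3

[S [M when cond do [M id = expr] otherwise [M id = expr]]]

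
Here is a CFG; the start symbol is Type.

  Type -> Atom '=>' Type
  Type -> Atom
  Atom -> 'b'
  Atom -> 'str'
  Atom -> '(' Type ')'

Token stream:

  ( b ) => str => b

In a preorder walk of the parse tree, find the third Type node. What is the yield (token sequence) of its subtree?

[Type [Atom ( [Type [Atom b]] )] => [Type [Atom str] => [Type [Atom b]]]]

str => b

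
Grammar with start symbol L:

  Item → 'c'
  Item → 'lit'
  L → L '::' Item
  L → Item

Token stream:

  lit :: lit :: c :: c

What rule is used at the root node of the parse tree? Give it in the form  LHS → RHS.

L → L '::' Item

[L [L [L [L [Item lit]] :: [Item lit]] :: [Item c]] :: [Item c]]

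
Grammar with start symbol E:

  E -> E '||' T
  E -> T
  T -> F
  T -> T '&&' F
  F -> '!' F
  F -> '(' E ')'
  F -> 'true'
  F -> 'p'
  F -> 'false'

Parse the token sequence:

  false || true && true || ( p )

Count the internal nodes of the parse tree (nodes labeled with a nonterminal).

14

[E [E [E [T [F false]]] || [T [T [F true]] && [F true]]] || [T [F ( [E [T [F p]]] )]]]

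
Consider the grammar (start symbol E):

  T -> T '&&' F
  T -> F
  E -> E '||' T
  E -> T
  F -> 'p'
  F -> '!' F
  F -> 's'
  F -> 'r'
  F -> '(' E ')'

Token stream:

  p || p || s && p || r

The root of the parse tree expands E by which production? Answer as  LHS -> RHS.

E -> E '||' T

[E [E [E [E [T [F p]]] || [T [F p]]] || [T [T [F s]] && [F p]]] || [T [F r]]]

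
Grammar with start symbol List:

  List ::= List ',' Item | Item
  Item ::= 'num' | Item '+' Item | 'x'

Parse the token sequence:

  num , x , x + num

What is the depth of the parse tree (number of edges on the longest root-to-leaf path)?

[List [List [List [Item num]] , [Item x]] , [Item [Item x] + [Item num]]]

4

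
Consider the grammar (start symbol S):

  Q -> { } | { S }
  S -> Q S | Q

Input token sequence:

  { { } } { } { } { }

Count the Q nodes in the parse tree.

5

[S [Q { [S [Q { }]] }] [S [Q { }] [S [Q { }] [S [Q { }]]]]]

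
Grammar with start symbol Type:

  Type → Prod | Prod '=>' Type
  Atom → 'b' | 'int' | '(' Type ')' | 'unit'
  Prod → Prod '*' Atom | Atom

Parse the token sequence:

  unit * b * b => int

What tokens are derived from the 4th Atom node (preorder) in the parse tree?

[Type [Prod [Prod [Prod [Atom unit]] * [Atom b]] * [Atom b]] => [Type [Prod [Atom int]]]]

int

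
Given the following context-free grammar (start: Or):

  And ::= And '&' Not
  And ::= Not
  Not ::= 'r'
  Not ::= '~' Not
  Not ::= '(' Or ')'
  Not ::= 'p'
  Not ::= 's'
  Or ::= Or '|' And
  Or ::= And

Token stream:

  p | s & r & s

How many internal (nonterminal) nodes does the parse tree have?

[Or [Or [And [Not p]]] | [And [And [And [Not s]] & [Not r]] & [Not s]]]

10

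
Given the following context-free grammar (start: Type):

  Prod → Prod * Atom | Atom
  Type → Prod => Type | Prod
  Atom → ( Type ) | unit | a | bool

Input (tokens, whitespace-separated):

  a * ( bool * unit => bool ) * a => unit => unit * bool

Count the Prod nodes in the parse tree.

[Type [Prod [Prod [Prod [Atom a]] * [Atom ( [Type [Prod [Prod [Atom bool]] * [Atom unit]] => [Type [Prod [Atom bool]]]] )]] * [Atom a]] => [Type [Prod [Atom unit]] => [Type [Prod [Prod [Atom unit]] * [Atom bool]]]]]

9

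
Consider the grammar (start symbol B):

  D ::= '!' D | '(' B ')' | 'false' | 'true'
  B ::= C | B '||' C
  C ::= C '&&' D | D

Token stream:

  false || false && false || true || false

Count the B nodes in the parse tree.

4

[B [B [B [B [C [D false]]] || [C [C [D false]] && [D false]]] || [C [D true]]] || [C [D false]]]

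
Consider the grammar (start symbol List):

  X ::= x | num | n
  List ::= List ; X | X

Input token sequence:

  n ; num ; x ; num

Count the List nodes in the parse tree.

[List [List [List [List [X n]] ; [X num]] ; [X x]] ; [X num]]

4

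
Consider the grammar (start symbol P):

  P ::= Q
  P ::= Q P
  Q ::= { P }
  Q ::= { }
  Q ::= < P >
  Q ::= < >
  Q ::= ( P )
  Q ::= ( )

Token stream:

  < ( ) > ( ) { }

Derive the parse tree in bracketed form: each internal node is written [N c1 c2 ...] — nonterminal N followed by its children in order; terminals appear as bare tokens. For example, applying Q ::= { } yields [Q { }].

P
Q P
< P > P
< Q > P
< ( ) > P
< ( ) > Q P
< ( ) > ( ) P
< ( ) > ( ) Q
< ( ) > ( ) { }

[P [Q < [P [Q ( )]] >] [P [Q ( )] [P [Q { }]]]]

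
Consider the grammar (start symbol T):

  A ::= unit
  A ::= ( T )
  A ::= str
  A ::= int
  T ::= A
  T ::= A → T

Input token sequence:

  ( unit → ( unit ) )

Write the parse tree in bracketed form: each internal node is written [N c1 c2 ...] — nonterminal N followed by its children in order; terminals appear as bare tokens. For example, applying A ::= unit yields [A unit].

T
A
( T )
( A → T )
( unit → T )
( unit → A )
( unit → ( T ) )
( unit → ( A ) )
( unit → ( unit ) )

[T [A ( [T [A unit] → [T [A ( [T [A unit]] )]]] )]]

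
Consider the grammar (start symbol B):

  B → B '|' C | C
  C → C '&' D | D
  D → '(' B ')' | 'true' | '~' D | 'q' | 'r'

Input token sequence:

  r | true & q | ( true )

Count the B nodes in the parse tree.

4

[B [B [B [C [D r]]] | [C [C [D true]] & [D q]]] | [C [D ( [B [C [D true]]] )]]]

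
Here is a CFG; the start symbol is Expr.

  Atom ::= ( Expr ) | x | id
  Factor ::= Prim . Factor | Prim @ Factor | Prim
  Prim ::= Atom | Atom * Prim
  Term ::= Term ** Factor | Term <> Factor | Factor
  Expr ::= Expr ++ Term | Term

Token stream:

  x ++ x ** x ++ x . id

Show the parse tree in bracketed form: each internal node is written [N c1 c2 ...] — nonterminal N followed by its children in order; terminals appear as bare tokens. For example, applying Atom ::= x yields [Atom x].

[Expr [Expr [Expr [Term [Factor [Prim [Atom x]]]]] ++ [Term [Term [Factor [Prim [Atom x]]]] ** [Factor [Prim [Atom x]]]]] ++ [Term [Factor [Prim [Atom x]] . [Factor [Prim [Atom id]]]]]]

Expr
Expr ++ Term
Expr ++ Term ++ Term
Term ++ Term ++ Term
Factor ++ Term ++ Term
Prim ++ Term ++ Term
Atom ++ Term ++ Term
x ++ Term ++ Term
x ++ Term ** Factor ++ Term
x ++ Factor ** Factor ++ Term
x ++ Prim ** Factor ++ Term
x ++ Atom ** Factor ++ Term
x ++ x ** Factor ++ Term
x ++ x ** Prim ++ Term
x ++ x ** Atom ++ Term
x ++ x ** x ++ Term
x ++ x ** x ++ Factor
x ++ x ** x ++ Prim . Factor
x ++ x ** x ++ Atom . Factor
x ++ x ** x ++ x . Factor
x ++ x ** x ++ x . Prim
x ++ x ** x ++ x . Atom
x ++ x ** x ++ x . id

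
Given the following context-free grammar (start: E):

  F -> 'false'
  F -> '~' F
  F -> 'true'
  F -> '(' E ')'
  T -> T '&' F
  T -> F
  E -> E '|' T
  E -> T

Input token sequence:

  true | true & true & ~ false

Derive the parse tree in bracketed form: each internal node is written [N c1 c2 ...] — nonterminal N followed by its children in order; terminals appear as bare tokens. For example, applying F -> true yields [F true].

E
E | T
T | T
F | T
true | T
true | T & F
true | T & F & F
true | F & F & F
true | true & F & F
true | true & true & F
true | true & true & ~ F
true | true & true & ~ false

[E [E [T [F true]]] | [T [T [T [F true]] & [F true]] & [F ~ [F false]]]]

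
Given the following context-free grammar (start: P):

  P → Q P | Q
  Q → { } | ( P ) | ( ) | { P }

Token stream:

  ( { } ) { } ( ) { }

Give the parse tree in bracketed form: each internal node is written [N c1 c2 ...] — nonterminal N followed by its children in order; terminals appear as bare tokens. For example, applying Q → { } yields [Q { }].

P
Q P
( P ) P
( Q ) P
( { } ) P
( { } ) Q P
( { } ) { } P
( { } ) { } Q P
( { } ) { } ( ) P
( { } ) { } ( ) Q
( { } ) { } ( ) { }

[P [Q ( [P [Q { }]] )] [P [Q { }] [P [Q ( )] [P [Q { }]]]]]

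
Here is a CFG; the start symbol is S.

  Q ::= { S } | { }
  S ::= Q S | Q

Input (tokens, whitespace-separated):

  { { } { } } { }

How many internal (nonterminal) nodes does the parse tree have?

[S [Q { [S [Q { }] [S [Q { }]]] }] [S [Q { }]]]

8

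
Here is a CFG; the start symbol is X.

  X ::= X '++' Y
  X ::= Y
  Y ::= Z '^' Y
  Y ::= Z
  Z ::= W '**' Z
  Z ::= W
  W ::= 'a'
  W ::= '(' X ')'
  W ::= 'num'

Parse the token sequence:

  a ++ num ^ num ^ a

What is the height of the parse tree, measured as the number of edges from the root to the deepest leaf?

6

[X [X [Y [Z [W a]]]] ++ [Y [Z [W num]] ^ [Y [Z [W num]] ^ [Y [Z [W a]]]]]]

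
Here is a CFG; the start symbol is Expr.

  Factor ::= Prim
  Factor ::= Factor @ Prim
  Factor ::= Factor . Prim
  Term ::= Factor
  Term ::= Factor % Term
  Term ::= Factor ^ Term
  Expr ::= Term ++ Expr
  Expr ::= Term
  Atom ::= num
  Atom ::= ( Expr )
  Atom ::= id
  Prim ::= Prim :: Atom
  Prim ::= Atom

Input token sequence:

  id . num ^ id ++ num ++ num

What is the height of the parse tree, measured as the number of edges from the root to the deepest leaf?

[Expr [Term [Factor [Factor [Prim [Atom id]]] . [Prim [Atom num]]] ^ [Term [Factor [Prim [Atom id]]]]] ++ [Expr [Term [Factor [Prim [Atom num]]]] ++ [Expr [Term [Factor [Prim [Atom num]]]]]]]

7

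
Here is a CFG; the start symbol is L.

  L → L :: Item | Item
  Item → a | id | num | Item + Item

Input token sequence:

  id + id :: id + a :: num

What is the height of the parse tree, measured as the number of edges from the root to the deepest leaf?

5

[L [L [L [Item [Item id] + [Item id]]] :: [Item [Item id] + [Item a]]] :: [Item num]]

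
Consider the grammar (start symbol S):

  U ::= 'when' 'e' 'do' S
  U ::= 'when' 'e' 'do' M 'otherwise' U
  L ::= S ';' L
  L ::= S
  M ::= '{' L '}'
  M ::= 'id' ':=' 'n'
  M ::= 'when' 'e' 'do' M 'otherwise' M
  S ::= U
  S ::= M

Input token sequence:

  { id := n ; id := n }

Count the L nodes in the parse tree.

2

[S [M { [L [S [M id := n]] ; [L [S [M id := n]]]] }]]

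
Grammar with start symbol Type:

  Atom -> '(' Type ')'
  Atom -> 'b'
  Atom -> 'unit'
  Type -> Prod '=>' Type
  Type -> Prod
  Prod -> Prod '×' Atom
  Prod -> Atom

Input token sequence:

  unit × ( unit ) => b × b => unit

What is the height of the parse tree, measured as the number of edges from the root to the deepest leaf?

6

[Type [Prod [Prod [Atom unit]] × [Atom ( [Type [Prod [Atom unit]]] )]] => [Type [Prod [Prod [Atom b]] × [Atom b]] => [Type [Prod [Atom unit]]]]]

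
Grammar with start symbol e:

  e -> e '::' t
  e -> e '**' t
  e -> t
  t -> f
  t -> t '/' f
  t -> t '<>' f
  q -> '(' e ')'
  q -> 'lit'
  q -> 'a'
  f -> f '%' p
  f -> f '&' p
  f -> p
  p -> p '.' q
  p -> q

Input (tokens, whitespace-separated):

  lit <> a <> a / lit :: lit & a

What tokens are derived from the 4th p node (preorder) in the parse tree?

[e [e [t [t [t [t [f [p [q lit]]]] <> [f [p [q a]]]] <> [f [p [q a]]]] / [f [p [q lit]]]]] :: [t [f [f [p [q lit]]] & [p [q a]]]]]

lit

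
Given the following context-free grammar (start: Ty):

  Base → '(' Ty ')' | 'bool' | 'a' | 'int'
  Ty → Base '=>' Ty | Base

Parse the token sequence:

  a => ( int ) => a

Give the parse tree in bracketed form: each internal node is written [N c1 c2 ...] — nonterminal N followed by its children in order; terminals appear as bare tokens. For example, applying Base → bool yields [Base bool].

[Ty [Base a] => [Ty [Base ( [Ty [Base int]] )] => [Ty [Base a]]]]

Ty
Base => Ty
a => Ty
a => Base => Ty
a => ( Ty ) => Ty
a => ( Base ) => Ty
a => ( int ) => Ty
a => ( int ) => Base
a => ( int ) => a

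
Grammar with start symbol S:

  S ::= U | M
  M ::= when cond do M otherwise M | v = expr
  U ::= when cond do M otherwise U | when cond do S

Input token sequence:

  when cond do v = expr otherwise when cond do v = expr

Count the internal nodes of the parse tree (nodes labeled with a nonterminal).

6

[S [U when cond do [M v = expr] otherwise [U when cond do [S [M v = expr]]]]]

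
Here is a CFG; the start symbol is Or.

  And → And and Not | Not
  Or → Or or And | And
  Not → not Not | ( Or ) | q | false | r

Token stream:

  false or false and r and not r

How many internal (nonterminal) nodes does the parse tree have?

[Or [Or [And [Not false]]] or [And [And [And [Not false]] and [Not r]] and [Not not [Not r]]]]

11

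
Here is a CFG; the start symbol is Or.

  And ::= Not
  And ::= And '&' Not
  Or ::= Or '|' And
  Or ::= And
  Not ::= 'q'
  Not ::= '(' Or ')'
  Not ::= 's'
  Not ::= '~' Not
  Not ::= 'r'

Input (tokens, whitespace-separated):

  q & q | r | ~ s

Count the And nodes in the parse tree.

[Or [Or [Or [And [And [Not q]] & [Not q]]] | [And [Not r]]] | [And [Not ~ [Not s]]]]

4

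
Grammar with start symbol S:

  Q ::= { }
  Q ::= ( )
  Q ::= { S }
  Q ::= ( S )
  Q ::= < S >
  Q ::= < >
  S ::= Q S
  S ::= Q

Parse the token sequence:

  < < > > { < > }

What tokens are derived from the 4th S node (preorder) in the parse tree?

[S [Q < [S [Q < >]] >] [S [Q { [S [Q < >]] }]]]

< >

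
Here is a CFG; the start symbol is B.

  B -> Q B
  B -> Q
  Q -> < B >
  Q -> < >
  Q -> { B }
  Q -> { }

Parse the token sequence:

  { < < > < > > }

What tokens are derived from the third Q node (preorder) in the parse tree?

< >

[B [Q { [B [Q < [B [Q < >] [B [Q < >]]] >]] }]]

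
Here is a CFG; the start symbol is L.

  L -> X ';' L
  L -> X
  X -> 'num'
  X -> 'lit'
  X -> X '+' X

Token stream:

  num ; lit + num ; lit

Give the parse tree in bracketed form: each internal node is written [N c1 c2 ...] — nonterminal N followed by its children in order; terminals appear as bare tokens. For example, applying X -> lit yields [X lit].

[L [X num] ; [L [X [X lit] + [X num]] ; [L [X lit]]]]

L
X ; L
num ; L
num ; X ; L
num ; X + X ; L
num ; lit + X ; L
num ; lit + num ; L
num ; lit + num ; X
num ; lit + num ; lit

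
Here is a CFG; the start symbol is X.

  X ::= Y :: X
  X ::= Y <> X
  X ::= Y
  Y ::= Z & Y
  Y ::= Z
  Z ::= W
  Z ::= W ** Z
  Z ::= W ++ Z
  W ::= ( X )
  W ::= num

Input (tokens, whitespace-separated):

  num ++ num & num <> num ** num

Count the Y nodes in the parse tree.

3

[X [Y [Z [W num] ++ [Z [W num]]] & [Y [Z [W num]]]] <> [X [Y [Z [W num] ** [Z [W num]]]]]]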